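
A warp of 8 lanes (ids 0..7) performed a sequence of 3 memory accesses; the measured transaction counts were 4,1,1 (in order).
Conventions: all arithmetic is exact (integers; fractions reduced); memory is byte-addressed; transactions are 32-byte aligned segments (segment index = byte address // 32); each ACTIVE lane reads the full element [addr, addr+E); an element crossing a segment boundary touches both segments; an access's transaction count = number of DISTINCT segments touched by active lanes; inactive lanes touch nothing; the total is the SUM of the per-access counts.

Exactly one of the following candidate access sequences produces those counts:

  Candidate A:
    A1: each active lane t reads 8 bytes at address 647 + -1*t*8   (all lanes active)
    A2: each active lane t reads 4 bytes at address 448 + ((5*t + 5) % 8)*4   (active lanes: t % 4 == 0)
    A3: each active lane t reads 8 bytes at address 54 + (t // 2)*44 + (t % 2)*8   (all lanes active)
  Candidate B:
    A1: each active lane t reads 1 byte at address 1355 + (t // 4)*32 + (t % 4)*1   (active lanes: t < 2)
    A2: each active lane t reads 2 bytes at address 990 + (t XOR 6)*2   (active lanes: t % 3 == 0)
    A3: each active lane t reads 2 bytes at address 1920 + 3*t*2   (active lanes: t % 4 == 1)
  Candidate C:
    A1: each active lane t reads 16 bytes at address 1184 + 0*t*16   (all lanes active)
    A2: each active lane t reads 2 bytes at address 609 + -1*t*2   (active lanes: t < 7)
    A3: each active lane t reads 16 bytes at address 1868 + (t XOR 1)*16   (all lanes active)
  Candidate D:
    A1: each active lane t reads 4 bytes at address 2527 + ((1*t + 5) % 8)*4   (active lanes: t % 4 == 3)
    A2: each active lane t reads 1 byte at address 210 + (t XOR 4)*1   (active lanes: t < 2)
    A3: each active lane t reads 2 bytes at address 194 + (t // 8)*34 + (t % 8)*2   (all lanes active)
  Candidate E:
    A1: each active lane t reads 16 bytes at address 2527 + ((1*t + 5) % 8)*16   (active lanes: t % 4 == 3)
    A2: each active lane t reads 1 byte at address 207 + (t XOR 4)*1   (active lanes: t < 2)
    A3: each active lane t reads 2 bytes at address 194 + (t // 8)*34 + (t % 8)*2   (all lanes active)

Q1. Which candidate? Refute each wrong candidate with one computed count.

A: A1 gives 3 transactions, not 4
B: A1 gives 1 transaction, not 4
C: A1 gives 1 transaction, not 4
D: A1 gives 2 transactions, not 4
E: all counts match (4,1,1)

Answer: E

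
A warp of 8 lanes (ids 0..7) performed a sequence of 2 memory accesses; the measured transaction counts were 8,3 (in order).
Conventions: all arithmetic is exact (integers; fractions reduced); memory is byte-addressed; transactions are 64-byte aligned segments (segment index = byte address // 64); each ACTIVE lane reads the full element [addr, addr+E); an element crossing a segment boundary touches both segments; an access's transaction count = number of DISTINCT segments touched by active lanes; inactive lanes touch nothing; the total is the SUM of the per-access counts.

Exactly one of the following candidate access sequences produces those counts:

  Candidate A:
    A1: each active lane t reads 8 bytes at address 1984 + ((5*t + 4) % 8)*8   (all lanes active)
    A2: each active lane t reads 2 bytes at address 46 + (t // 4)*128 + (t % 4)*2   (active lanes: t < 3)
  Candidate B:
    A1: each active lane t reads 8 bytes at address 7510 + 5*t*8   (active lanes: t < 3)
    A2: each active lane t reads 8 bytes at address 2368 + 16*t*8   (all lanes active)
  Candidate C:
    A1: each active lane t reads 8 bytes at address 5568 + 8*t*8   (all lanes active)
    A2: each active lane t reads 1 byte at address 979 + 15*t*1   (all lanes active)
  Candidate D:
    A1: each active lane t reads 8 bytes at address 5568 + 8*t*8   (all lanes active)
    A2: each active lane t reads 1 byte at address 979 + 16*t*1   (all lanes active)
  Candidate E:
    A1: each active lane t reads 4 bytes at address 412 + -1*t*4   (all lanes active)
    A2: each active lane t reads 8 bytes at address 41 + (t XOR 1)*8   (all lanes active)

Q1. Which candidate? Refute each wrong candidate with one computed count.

A: A1 gives 1 transaction, not 8
B: A1 gives 2 transactions, not 8
C: A2 gives 2 transactions, not 3
E: A1 gives 1 transaction, not 8
D: all counts match (8,3)

Answer: D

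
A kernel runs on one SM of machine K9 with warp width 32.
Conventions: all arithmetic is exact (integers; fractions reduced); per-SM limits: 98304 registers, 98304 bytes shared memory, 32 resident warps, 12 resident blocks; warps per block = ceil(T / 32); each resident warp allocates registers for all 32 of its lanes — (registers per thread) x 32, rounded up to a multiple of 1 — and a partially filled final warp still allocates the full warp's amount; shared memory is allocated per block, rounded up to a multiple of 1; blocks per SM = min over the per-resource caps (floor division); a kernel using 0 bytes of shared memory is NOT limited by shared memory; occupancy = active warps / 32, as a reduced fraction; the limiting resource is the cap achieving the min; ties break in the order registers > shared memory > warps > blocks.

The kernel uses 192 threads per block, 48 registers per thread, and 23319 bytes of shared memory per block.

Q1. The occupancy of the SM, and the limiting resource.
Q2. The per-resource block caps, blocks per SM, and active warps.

Answer: occupancy 3/4, limited by shared memory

registers: 10 blocks
shared memory: 4 blocks
warps: 5 blocks
blocks: 12 blocks

Answer: 4 blocks, 24 active warps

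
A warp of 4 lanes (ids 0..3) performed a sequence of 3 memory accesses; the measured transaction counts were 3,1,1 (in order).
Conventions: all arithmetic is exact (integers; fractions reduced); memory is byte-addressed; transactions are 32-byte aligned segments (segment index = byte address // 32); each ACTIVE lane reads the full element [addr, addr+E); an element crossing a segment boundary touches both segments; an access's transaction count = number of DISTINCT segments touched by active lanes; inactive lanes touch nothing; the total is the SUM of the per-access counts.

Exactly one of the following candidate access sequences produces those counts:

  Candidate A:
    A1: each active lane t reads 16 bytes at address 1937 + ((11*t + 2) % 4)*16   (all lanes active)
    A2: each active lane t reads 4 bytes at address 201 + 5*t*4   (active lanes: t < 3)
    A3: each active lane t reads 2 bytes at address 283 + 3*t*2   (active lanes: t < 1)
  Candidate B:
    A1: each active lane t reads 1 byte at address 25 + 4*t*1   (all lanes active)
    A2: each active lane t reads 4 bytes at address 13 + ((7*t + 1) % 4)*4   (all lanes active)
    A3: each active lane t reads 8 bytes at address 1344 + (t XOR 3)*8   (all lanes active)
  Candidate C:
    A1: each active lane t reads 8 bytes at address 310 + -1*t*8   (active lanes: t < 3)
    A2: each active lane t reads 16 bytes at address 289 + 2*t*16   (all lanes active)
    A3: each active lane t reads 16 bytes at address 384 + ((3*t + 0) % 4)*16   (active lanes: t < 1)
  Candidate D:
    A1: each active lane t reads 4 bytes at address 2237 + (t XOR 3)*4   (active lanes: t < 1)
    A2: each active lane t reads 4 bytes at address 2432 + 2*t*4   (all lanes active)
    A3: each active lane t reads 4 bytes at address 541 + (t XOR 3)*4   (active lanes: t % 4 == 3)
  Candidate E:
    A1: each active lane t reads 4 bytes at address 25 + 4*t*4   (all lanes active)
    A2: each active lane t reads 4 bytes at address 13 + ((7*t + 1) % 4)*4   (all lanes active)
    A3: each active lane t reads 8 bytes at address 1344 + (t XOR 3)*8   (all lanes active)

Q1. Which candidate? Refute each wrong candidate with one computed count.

A: A2 gives 2 transactions, not 1
B: A1 gives 2 transactions, not 3
C: A1 gives 1 transaction, not 3
D: A1 gives 1 transaction, not 3
E: all counts match (3,1,1)

Answer: E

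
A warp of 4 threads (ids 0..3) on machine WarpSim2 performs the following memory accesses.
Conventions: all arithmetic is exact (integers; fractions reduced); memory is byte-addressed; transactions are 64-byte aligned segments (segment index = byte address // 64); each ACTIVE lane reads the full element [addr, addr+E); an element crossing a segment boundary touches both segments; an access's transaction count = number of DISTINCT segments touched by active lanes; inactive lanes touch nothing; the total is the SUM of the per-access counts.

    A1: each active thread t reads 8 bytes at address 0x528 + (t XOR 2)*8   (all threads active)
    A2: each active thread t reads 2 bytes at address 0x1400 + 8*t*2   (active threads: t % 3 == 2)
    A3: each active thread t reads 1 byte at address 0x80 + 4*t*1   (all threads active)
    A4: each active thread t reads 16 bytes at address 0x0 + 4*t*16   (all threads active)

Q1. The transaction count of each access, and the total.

A1: 2 transactions
A2: 1 transaction
A3: 1 transaction
A4: 4 transactions

Answer: 2,1,1,4; total 8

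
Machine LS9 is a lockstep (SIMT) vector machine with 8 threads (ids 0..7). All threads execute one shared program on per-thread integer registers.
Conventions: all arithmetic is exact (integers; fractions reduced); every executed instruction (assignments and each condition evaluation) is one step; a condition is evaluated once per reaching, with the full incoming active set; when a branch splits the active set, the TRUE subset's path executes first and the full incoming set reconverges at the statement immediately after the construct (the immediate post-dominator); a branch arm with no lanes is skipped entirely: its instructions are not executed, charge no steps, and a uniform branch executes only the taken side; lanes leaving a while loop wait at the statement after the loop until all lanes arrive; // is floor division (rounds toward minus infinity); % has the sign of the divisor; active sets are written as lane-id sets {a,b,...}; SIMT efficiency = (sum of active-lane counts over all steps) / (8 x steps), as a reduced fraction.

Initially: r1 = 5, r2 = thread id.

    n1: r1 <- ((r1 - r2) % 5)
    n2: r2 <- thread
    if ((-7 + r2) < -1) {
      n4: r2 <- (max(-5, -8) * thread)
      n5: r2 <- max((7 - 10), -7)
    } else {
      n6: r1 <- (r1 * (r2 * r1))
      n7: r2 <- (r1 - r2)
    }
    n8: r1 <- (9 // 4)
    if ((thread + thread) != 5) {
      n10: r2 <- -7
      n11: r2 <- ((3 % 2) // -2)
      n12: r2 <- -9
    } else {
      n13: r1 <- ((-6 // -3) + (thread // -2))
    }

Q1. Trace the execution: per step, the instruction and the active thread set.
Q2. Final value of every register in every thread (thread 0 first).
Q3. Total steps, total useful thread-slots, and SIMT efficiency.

step 0: r1 <- ((r1 - r2) % 5)        {0,1,2,3,4,5,6,7}
step 1: r2 <- thread                 {0,1,2,3,4,5,6,7}
step 2: eval ((-7 + r2) < -1)        {0,1,2,3,4,5,6,7}
step 3: r2 <- (max(-5, -8) * thread) {0,1,2,3,4,5}
step 4: r2 <- max((7 - 10), -7)      {0,1,2,3,4,5}
step 5: r1 <- (r1 * (r2 * r1))       {6,7}
step 6: r2 <- (r1 - r2)              {6,7}
step 7: r1 <- (9 // 4)               {0,1,2,3,4,5,6,7}
step 8: eval ((thread + thread) != 5) {0,1,2,3,4,5,6,7}
step 9: r2 <- -7                     {0,1,2,3,4,5,6,7}
step 10: r2 <- ((3 % 2) // -2)        {0,1,2,3,4,5,6,7}
step 11: r2 <- -9                     {0,1,2,3,4,5,6,7}

Answer: 12 steps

r1: 2,2,2,2,2,2,2,2
r2: -9,-9,-9,-9,-9,-9,-9,-9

steps = 12; useful = 80; efficiency = 80/96 = 5/6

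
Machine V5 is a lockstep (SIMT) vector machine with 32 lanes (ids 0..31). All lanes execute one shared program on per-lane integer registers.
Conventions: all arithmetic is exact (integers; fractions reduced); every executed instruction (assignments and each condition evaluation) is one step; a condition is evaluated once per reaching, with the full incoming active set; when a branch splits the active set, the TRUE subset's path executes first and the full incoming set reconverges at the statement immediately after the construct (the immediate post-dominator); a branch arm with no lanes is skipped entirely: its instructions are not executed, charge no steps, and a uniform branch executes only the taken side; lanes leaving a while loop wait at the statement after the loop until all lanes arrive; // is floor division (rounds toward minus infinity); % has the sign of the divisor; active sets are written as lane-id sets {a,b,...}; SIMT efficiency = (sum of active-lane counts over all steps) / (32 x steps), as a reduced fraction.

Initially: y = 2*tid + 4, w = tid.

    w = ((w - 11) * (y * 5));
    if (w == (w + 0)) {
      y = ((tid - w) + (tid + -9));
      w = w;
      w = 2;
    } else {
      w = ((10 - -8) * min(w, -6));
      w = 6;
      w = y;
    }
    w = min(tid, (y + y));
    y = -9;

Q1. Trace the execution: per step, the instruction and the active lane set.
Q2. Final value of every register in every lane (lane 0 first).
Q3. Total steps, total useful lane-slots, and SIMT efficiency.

step 0: w <- ((w - 11) * (y * 5))    {0,1,2,3,4,5,6,7,8,9,10,11,12,13,14,15,16,17,18,19,20,21,22,23,24,25,26,27,28,29,30,31}
step 1: eval (w == (w + 0))          {0,1,2,3,4,5,6,7,8,9,10,11,12,13,14,15,16,17,18,19,20,21,22,23,24,25,26,27,28,29,30,31}
step 2: y <- ((tid - w) + (tid + -9)) {0,1,2,3,4,5,6,7,8,9,10,11,12,13,14,15,16,17,18,19,20,21,22,23,24,25,26,27,28,29,30,31}
step 3: w <- w                       {0,1,2,3,4,5,6,7,8,9,10,11,12,13,14,15,16,17,18,19,20,21,22,23,24,25,26,27,28,29,30,31}
step 4: w <- 2                       {0,1,2,3,4,5,6,7,8,9,10,11,12,13,14,15,16,17,18,19,20,21,22,23,24,25,26,27,28,29,30,31}
step 5: w <- min(tid, (y + y))       {0,1,2,3,4,5,6,7,8,9,10,11,12,13,14,15,16,17,18,19,20,21,22,23,24,25,26,27,28,29,30,31}
step 6: y <- -9                      {0,1,2,3,4,5,6,7,8,9,10,11,12,13,14,15,16,17,18,19,20,21,22,23,24,25,26,27,28,29,30,31}

Answer: 7 steps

y: -9,-9,-9,-9,-9,-9,-9,-9,-9,-9,-9,-9,-9,-9,-9,-9,-9,-9,-9,-9,-9,-9,-9,-9,-9,-9,-9,-9,-9,-9,-9,-9
w: 0,1,2,3,4,5,6,7,8,9,10,11,-250,-566,-922,-1318,-1754,-2230,-2746,-3302,-3898,-4534,-5210,-5926,-6682,-7478,-8314,-9190,-10106,-11062,-12058,-13094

steps = 7; useful = 224; efficiency = 224/224 = 1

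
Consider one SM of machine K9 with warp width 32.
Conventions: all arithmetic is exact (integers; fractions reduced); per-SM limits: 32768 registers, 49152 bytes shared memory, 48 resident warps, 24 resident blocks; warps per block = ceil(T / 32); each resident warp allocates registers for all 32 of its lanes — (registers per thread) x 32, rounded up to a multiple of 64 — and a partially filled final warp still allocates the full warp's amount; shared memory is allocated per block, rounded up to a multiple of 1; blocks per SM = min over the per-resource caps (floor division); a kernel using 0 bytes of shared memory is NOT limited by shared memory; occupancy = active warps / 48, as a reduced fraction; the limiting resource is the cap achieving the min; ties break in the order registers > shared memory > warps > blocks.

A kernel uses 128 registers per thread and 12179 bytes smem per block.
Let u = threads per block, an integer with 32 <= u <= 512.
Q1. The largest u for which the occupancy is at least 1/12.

Answer: u = 256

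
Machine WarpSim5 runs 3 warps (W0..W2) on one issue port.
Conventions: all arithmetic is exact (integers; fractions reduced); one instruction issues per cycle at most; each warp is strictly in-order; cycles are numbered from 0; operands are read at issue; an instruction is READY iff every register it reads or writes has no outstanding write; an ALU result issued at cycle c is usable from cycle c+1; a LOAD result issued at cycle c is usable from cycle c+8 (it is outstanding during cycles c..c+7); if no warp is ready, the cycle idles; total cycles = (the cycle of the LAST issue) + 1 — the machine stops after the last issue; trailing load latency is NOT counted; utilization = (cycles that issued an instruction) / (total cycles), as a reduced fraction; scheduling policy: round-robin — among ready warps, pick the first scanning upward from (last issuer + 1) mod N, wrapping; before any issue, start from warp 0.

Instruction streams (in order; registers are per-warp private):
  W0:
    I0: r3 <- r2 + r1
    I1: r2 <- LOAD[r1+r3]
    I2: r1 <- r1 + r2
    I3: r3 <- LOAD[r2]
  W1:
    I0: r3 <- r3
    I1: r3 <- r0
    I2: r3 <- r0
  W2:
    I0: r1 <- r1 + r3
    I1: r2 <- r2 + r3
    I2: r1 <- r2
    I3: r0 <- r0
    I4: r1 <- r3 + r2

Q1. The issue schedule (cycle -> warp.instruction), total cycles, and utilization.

cycle 0: W0.I0
cycle 1: W1.I0
cycle 2: W2.I0
cycle 3: W0.I1
cycle 4: W1.I1
cycle 5: W2.I1
cycle 6: W1.I2
cycle 7: W2.I2
cycle 8: W2.I3
cycle 9: W2.I4
cycle 10: idle
cycle 11: W0.I2
cycle 12: W0.I3

Answer: 13 cycles, utilization 12/13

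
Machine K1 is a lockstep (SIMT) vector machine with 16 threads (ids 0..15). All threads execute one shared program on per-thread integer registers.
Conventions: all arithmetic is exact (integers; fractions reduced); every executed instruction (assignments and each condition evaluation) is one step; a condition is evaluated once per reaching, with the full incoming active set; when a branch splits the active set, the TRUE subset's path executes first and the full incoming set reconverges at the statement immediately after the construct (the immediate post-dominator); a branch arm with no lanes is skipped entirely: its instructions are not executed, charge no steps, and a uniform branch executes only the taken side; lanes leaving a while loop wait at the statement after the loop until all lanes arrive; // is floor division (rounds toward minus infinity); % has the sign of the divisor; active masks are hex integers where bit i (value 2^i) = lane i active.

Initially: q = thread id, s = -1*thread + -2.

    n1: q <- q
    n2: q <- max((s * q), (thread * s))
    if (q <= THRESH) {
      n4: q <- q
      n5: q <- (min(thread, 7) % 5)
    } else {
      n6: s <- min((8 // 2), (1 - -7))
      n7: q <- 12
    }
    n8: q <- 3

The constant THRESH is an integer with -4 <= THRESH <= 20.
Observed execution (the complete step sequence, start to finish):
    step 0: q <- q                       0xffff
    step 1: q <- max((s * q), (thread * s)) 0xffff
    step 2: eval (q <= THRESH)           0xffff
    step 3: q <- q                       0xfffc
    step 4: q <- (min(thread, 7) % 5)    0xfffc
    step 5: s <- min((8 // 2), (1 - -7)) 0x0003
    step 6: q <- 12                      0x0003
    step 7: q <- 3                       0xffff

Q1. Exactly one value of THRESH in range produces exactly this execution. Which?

Answer: THRESH = -4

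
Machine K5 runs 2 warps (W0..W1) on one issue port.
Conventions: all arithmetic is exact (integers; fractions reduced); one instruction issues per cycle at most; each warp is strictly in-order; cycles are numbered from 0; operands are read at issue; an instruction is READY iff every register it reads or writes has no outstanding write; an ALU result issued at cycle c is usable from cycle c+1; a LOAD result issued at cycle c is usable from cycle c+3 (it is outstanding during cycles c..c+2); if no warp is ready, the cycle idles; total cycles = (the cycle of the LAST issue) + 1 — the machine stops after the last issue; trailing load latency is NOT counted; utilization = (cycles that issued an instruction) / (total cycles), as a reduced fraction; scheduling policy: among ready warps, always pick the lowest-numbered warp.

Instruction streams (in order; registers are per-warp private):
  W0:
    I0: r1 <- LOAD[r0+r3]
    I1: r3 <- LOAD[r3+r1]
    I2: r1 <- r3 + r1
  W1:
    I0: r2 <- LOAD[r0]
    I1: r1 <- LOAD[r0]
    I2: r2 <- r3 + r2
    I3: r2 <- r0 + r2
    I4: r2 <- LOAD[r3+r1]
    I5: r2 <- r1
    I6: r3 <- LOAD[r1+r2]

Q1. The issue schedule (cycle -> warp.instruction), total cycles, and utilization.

cycle 0: W0.I0
cycle 1: W1.I0
cycle 2: W1.I1
cycle 3: W0.I1
cycle 4: W1.I2
cycle 5: W1.I3
cycle 6: W0.I2
cycle 7: W1.I4
cycle 8: idle
cycle 9: idle
cycle 10: W1.I5
cycle 11: W1.I6

Answer: 12 cycles, utilization 5/6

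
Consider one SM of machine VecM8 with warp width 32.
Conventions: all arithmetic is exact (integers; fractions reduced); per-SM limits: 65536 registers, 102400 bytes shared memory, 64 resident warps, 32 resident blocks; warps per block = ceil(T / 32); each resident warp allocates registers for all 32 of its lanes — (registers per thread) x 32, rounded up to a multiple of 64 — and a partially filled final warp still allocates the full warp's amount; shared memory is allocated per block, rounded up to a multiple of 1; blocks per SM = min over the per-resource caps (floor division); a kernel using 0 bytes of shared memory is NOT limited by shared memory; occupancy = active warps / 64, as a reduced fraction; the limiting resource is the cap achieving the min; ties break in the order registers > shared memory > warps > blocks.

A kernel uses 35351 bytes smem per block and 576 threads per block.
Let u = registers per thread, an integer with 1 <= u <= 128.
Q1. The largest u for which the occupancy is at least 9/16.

Answer: u = 56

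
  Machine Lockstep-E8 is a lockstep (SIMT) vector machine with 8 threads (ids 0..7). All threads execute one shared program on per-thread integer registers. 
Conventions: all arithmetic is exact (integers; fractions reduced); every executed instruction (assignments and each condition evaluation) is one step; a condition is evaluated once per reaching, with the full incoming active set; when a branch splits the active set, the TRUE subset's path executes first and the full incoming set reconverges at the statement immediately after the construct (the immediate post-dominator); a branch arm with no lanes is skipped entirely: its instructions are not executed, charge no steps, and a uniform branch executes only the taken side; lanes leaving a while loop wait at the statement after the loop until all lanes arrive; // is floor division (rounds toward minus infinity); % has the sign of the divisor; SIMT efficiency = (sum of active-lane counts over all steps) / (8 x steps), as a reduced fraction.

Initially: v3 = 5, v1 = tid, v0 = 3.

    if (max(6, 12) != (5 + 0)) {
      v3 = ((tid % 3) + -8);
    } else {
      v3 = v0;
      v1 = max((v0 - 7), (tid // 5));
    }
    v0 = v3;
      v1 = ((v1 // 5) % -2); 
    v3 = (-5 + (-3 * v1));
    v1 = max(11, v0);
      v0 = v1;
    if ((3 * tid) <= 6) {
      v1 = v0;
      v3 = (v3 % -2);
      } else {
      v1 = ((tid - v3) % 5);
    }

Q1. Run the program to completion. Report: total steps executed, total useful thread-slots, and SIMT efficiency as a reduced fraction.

Answer: 11 steps, 75 useful, 75/88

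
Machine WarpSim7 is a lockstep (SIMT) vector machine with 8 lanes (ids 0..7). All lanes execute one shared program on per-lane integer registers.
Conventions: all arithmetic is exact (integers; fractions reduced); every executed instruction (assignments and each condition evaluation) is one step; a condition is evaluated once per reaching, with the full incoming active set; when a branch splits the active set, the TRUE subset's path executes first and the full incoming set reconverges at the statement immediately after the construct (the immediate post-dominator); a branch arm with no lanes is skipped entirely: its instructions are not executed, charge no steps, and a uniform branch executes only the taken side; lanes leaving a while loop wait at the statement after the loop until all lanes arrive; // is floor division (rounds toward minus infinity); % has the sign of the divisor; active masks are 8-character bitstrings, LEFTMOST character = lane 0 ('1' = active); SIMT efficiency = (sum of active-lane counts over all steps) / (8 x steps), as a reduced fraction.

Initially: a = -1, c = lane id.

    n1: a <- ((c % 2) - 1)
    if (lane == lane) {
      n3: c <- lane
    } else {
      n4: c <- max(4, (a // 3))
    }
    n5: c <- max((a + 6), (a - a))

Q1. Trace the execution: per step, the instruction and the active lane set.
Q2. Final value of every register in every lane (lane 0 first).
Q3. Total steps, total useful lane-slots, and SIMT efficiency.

step 0: a <- ((c % 2) - 1)           11111111
step 1: eval (lane == lane)          11111111
step 2: c <- lane                    11111111
step 3: c <- max((a + 6), (a - a))   11111111

Answer: 4 steps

a: -1,0,-1,0,-1,0,-1,0
c: 5,6,5,6,5,6,5,6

steps = 4; useful = 32; efficiency = 32/32 = 1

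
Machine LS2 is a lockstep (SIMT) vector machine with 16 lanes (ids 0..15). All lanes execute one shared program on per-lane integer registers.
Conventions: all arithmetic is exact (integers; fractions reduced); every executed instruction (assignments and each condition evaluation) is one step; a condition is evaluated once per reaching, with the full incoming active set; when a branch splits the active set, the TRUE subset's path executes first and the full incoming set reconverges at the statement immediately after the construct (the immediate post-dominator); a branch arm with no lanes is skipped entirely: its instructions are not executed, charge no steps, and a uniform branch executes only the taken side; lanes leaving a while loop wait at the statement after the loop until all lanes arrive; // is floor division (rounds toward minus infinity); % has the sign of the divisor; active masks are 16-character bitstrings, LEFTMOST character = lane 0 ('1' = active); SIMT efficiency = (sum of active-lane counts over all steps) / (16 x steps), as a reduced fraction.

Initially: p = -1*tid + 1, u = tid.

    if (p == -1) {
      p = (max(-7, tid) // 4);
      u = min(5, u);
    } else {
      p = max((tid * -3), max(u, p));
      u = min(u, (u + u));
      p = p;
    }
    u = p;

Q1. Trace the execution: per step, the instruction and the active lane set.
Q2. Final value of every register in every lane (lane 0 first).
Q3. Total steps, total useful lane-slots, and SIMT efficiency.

step 0: eval (p == -1)               1111111111111111
step 1: p <- (max(-7, tid) // 4)     0010000000000000
step 2: u <- min(5, u)               0010000000000000
step 3: p <- max((tid * -3), max(u, p)) 1101111111111111
step 4: u <- min(u, (u + u))         1101111111111111
step 5: p <- p                       1101111111111111
step 6: u <- p                       1111111111111111

Answer: 7 steps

p: 1,1,0,3,4,5,6,7,8,9,10,11,12,13,14,15
u: 1,1,0,3,4,5,6,7,8,9,10,11,12,13,14,15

steps = 7; useful = 79; efficiency = 79/112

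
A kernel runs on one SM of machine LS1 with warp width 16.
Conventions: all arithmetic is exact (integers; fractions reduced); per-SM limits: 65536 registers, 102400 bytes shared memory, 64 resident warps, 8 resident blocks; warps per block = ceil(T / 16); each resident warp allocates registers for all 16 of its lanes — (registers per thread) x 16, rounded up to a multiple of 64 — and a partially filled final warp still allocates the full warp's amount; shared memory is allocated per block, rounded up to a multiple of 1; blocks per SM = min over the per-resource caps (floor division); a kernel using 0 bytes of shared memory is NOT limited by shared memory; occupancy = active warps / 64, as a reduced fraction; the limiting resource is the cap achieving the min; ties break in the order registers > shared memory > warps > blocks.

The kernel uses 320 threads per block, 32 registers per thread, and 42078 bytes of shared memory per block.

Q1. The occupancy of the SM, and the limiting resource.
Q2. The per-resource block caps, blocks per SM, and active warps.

Answer: occupancy 5/8, limited by shared memory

registers: 6 blocks
shared memory: 2 blocks
warps: 3 blocks
blocks: 8 blocks

Answer: 2 blocks, 40 active warps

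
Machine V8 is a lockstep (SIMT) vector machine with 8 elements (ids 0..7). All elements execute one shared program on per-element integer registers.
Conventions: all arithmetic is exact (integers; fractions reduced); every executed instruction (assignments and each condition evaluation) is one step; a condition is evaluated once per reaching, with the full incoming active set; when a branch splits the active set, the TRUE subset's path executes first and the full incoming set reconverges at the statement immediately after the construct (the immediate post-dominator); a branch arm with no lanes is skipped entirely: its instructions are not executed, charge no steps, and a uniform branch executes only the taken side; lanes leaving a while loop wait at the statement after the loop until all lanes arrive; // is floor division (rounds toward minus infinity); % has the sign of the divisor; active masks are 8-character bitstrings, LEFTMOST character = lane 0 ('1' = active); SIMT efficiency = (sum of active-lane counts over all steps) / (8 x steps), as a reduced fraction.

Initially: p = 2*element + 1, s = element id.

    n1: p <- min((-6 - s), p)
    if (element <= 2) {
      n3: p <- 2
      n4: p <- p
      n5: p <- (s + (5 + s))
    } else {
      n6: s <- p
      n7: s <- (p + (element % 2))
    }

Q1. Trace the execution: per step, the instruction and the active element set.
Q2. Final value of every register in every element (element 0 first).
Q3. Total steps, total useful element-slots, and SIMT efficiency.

step 0: p <- min((-6 - s), p)        11111111
step 1: eval (element <= 2)          11111111
step 2: p <- 2                       11100000
step 3: p <- p                       11100000
step 4: p <- (s + (5 + s))           11100000
step 5: s <- p                       00011111
step 6: s <- (p + (element % 2))     00011111

Answer: 7 steps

p: 5,7,9,-9,-10,-11,-12,-13
s: 0,1,2,-8,-10,-10,-12,-12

steps = 7; useful = 35; efficiency = 35/56 = 5/8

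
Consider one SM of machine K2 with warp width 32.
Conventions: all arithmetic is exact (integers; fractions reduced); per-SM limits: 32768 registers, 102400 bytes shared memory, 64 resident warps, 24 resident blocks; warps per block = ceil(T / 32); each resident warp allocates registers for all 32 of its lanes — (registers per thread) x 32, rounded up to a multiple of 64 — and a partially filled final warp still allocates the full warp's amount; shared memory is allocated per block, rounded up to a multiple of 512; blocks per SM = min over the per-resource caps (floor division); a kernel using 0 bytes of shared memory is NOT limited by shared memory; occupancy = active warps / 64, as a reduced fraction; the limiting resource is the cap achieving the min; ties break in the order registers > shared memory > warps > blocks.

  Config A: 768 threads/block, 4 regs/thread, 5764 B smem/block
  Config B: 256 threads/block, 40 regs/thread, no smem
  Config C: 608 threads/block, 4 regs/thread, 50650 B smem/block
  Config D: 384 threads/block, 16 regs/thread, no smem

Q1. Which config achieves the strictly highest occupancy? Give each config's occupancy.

occupancies: A 3/4, B 3/8, C 19/32, D 15/16

Answer: D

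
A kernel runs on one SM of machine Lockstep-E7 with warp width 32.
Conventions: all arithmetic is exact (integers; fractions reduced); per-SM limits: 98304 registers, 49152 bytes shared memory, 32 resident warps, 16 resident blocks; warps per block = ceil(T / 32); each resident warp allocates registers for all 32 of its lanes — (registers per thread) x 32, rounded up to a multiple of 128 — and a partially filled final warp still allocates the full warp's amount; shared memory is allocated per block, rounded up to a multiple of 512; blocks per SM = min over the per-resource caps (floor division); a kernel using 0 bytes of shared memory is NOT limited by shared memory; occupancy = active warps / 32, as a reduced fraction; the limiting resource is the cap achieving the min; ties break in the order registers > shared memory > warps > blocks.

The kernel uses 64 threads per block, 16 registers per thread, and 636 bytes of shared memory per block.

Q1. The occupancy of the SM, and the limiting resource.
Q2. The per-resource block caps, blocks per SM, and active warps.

Answer: occupancy 1, limited by warps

registers: 96 blocks
shared memory: 48 blocks
warps: 16 blocks
blocks: 16 blocks

Answer: 16 blocks, 32 active warps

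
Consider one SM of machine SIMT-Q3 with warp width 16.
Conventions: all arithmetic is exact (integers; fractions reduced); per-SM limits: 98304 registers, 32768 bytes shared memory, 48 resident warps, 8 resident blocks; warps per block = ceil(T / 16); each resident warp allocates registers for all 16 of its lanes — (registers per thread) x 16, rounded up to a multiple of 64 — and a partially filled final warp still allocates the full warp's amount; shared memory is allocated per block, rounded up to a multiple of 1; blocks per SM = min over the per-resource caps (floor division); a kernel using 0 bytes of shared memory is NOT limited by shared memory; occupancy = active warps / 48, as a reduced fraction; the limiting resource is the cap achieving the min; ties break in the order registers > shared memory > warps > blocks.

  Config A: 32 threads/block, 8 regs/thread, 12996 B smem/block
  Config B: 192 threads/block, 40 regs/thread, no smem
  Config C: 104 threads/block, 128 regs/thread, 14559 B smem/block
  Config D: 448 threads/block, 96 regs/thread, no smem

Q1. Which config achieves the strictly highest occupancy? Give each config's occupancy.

occupancies: A 1/12, B 1, C 7/24, D 7/12

Answer: B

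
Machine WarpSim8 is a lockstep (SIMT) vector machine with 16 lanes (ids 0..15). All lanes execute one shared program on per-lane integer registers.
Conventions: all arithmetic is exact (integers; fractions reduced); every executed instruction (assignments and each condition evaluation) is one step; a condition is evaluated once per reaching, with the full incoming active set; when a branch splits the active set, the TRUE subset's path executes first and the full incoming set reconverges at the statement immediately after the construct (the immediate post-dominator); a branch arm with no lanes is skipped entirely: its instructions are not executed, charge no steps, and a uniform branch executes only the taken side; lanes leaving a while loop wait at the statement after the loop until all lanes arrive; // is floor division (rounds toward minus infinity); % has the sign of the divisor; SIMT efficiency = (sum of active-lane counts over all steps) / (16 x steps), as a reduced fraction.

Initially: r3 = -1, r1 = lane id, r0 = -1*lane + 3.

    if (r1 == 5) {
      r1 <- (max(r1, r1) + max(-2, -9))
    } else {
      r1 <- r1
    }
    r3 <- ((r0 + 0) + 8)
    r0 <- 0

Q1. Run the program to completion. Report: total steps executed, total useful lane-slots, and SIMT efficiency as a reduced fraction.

Answer: 5 steps, 64 useful, 4/5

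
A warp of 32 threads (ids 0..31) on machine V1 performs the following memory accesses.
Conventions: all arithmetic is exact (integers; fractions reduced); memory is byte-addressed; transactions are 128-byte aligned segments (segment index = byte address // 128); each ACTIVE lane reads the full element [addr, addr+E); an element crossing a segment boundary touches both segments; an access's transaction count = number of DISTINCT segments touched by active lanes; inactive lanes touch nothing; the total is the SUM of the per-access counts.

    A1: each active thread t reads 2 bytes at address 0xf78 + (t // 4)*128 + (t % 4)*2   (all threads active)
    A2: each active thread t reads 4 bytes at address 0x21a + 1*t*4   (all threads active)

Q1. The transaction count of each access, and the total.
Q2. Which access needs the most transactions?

A1: 8 transactions
A2: 2 transactions

Answer: 8,2; total 10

Answer: A1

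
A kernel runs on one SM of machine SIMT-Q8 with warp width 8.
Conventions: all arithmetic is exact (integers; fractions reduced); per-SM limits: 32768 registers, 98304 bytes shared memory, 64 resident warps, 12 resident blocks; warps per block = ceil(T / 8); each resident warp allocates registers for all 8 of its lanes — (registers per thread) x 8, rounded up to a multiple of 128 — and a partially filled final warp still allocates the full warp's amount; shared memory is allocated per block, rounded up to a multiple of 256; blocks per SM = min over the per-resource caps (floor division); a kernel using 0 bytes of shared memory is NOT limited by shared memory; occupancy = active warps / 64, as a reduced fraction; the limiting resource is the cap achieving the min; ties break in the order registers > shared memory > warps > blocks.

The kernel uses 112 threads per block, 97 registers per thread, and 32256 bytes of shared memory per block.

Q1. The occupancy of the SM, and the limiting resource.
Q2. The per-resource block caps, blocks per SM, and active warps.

Answer: occupancy 7/16, limited by registers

registers: 2 blocks
shared memory: 3 blocks
warps: 4 blocks
blocks: 12 blocks

Answer: 2 blocks, 28 active warps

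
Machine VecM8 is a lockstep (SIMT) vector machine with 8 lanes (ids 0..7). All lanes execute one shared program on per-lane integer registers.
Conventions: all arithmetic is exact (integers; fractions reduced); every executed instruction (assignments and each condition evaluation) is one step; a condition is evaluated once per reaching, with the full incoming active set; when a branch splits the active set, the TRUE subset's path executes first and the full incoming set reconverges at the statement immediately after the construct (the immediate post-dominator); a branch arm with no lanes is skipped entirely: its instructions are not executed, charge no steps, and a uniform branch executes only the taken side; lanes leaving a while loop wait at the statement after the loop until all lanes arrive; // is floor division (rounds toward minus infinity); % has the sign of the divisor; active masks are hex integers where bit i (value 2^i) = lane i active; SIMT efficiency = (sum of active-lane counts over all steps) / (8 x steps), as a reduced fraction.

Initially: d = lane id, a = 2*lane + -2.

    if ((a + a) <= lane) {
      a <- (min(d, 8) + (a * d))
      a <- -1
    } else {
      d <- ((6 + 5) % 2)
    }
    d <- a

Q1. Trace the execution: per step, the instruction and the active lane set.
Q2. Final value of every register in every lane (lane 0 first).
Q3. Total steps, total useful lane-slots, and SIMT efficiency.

step 0: eval ((a + a) <= lane)       0xff
step 1: a <- (min(d, 8) + (a * d))   0x03
step 2: a <- -1                      0x03
step 3: d <- ((6 + 5) % 2)           0xfc
step 4: d <- a                       0xff

Answer: 5 steps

d: -1,-1,2,4,6,8,10,12
a: -1,-1,2,4,6,8,10,12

steps = 5; useful = 26; efficiency = 26/40 = 13/20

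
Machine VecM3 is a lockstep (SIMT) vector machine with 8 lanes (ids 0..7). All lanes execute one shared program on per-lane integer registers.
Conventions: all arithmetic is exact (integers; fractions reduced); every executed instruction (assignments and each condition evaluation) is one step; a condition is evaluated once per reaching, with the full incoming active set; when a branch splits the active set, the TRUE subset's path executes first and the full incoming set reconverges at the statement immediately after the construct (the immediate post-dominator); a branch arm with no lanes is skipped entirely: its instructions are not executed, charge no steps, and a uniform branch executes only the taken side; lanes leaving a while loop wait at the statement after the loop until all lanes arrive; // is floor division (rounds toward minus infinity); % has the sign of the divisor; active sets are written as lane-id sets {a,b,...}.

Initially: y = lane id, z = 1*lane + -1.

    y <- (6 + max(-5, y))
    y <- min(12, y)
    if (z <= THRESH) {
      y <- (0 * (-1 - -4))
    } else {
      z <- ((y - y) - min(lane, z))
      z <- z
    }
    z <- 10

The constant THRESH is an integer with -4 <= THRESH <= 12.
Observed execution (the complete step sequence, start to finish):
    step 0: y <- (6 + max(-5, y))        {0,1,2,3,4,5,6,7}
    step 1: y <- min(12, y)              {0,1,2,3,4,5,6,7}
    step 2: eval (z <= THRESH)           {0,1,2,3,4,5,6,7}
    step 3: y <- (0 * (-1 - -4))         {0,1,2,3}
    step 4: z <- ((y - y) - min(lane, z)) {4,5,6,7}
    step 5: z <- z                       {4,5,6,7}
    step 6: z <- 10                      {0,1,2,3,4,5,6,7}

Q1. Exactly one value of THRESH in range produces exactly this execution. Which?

Answer: THRESH = 2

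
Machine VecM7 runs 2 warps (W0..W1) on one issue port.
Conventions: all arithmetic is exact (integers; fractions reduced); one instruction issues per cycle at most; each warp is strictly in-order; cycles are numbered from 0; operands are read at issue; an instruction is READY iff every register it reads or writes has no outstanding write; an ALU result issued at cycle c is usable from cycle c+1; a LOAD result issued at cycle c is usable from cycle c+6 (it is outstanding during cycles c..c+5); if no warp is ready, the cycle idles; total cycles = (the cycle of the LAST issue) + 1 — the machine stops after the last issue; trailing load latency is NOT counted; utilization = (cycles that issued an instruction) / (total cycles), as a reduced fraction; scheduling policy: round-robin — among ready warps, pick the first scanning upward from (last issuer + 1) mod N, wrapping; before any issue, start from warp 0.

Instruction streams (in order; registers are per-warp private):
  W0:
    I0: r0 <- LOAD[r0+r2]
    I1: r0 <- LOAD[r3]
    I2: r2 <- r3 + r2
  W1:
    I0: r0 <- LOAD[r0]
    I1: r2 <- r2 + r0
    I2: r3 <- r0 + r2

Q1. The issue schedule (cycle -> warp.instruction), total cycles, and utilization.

cycle 0: W0.I0
cycle 1: W1.I0
cycle 2: idle
cycle 3: idle
cycle 4: idle
cycle 5: idle
cycle 6: W0.I1
cycle 7: W1.I1
cycle 8: W0.I2
cycle 9: W1.I2

Answer: 10 cycles, utilization 3/5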